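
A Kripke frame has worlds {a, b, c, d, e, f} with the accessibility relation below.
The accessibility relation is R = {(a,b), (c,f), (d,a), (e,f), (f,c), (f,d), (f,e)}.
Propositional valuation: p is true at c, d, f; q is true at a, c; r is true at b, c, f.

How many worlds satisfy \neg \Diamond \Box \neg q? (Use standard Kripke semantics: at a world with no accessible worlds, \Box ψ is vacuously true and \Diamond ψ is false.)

3

Recall that \Box ψ holds at a world iff ψ holds at every accessible world, and \Diamond ψ holds iff ψ holds at some accessible world.
Let φ = \neg \Diamond \Box \neg q. Evaluate φ at each world:
  a (successors {b}): φ is false.
  b (successors ∅): φ is true.
  c (successors {f}): φ is true.
  d (successors {a}): φ is false.
  e (successors {f}): φ is true.
  f (successors {c, d, e}): φ is false.
For instance, at e:
  At e: \Diamond \Box \neg q is false, so \neg \Diamond \Box \neg q is true.
    At e: \Diamond \Box \neg q requires \Box \neg q at some successor in {f}.
      At f: \Box \neg q is false.
    So \Diamond \Box \neg q is false at e.
Satisfying worlds: {b, c, e}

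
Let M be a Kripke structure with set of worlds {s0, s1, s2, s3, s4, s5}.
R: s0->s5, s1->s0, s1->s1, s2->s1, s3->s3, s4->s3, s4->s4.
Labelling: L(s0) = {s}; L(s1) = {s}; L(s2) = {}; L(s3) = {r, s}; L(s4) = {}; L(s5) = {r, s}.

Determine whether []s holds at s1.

Yes

At s1: []s requires s at every successor {s0, s1}.
  At s0: s is true.
  At s1: s is true.
So []s is true at s1.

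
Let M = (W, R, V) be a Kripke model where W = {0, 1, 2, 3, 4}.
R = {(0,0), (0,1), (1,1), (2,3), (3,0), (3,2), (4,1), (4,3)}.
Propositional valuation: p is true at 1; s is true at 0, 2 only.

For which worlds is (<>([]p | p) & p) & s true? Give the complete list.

Recall that []ψ holds at a world iff ψ holds at every accessible world, and <>ψ holds iff ψ holds at some accessible world.
Let φ = (<>([]p | p) & p) & s. Evaluate φ at each world:
  0 (successors {0, 1}): φ is false.
  1 (successors {1}): φ is false.
  2 (successors {3}): φ is false.
  3 (successors {0, 2}): φ is false.
  4 (successors {1, 3}): φ is false.
For instance, at 1:
  At 1: <>([]p | p) & p is true, s is false, so (<>([]p | p) & p) & s is false.
    At 1: <>([]p | p) is true, p is true, so <>([]p | p) & p is true.
      At 1: <>([]p | p) requires []p | p at some successor in {1}.
        []p | p holds at 1, so <>([]p | p) is true at 1.
Satisfying worlds: none.

none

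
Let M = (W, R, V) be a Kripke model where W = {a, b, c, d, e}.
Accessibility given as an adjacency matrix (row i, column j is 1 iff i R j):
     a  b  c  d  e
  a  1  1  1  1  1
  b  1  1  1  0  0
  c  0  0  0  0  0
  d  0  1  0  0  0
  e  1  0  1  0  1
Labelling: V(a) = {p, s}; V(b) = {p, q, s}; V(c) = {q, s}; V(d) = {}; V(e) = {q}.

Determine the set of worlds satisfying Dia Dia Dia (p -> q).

Let φ = Dia Dia Dia (p -> q). Evaluate φ at each world:
  a (successors {a, b, c, d, e}): φ is true.
  b (successors {a, b, c}): φ is true.
  c (successors ∅): φ is false.
  d (successors {b}): φ is true.
  e (successors {a, c, e}): φ is true.
For instance, at a:
  At a: Dia Dia Dia (p -> q) requires Dia Dia (p -> q) at some successor in {a, b, c, d, e}.
    Dia Dia (p -> q) holds at a, so Dia Dia Dia (p -> q) is true at a.
      At a: Dia Dia (p -> q) requires Dia (p -> q) at some successor in {a, b, c, d, e}.
        Dia (p -> q) holds at a, so Dia Dia (p -> q) is true at a.
Satisfying worlds: {a, b, d, e}

a, b, d, e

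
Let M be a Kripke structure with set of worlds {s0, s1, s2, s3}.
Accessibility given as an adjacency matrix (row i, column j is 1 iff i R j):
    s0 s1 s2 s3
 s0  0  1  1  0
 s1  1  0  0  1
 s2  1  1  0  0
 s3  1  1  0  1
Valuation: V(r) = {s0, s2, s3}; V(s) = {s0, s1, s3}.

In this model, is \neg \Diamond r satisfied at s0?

No

Recall that \Diamond ψ holds at a world iff ψ holds at some accessible world.
At s0: \Diamond r is true, so \neg \Diamond r is false.
  At s0: \Diamond r requires r at some successor in {s1, s2}.
    r holds at s2, so \Diamond r is true at s0.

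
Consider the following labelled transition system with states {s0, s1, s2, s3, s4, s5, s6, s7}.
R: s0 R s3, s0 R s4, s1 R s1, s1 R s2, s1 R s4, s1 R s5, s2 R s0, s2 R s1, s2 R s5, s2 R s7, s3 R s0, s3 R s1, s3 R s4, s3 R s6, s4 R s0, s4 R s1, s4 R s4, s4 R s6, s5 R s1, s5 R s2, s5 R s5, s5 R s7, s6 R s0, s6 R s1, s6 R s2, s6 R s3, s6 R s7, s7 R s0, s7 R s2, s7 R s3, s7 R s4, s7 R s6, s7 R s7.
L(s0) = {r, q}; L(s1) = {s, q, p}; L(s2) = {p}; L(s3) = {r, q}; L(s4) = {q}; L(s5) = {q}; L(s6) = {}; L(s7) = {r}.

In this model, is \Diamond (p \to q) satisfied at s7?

At s7: \Diamond (p \to q) requires p \to q at some successor in {s0, s2, s3, s4, s6, s7}.
  p \to q holds at s0, so \Diamond (p \to q) is true at s7.

Yes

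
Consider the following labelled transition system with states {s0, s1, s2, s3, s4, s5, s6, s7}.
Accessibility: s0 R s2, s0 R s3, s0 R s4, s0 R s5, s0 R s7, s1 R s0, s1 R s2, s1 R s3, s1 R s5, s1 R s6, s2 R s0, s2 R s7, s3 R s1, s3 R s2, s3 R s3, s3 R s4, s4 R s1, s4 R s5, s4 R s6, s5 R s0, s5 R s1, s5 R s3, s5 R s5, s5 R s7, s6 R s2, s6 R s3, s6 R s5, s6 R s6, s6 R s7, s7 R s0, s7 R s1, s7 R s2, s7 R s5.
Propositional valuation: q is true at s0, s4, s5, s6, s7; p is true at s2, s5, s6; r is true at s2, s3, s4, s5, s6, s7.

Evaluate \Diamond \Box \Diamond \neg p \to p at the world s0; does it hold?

At s0: \Diamond \Box \Diamond \neg p is true, p is false, so \Diamond \Box \Diamond \neg p \to p is false.
  At s0: \Diamond \Box \Diamond \neg p requires \Box \Diamond \neg p at some successor in {s2, s3, s4, s5, s7}.
    \Box \Diamond \neg p holds at s2, so \Diamond \Box \Diamond \neg p is true at s0.
      At s2: \Box \Diamond \neg p requires \Diamond \neg p at every successor {s0, s7}.
        At s0: \Diamond \neg p is true.
        At s7: \Diamond \neg p is true.
      So \Box \Diamond \neg p is true at s2.

No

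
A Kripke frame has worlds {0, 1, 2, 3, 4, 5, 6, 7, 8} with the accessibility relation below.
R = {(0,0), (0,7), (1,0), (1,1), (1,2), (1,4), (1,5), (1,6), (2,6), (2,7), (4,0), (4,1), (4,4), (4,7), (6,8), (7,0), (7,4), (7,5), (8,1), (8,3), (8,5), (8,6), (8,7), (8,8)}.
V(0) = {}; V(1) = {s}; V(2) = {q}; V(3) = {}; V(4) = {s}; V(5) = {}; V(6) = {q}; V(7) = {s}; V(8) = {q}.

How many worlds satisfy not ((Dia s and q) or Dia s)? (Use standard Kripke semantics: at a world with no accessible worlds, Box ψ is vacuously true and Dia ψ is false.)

Let φ = not ((Dia s and q) or Dia s). Evaluate φ at each world:
  0 (successors {0, 7}): φ is false.
  1 (successors {0, 1, 2, 4, 5, 6}): φ is false.
  2 (successors {6, 7}): φ is false.
  3 (successors ∅): φ is true.
  4 (successors {0, 1, 4, 7}): φ is false.
  5 (successors ∅): φ is true.
  6 (successors {8}): φ is true.
  7 (successors {0, 4, 5}): φ is false.
  8 (successors {1, 3, 5, 6, 7, 8}): φ is false.
For instance, at 1:
  At 1: (Dia s and q) or Dia s is true, so not ((Dia s and q) or Dia s) is false.
    At 1: Dia s and q is false, Dia s is true, so (Dia s and q) or Dia s is true.
      At 1: Dia s is true, q is false, so Dia s and q is false.
      At 1: Dia s requires s at some successor in {0, 1, 2, 4, 5, 6}.
        s holds at 1, so Dia s is true at 1.
Satisfying worlds: {3, 5, 6}

3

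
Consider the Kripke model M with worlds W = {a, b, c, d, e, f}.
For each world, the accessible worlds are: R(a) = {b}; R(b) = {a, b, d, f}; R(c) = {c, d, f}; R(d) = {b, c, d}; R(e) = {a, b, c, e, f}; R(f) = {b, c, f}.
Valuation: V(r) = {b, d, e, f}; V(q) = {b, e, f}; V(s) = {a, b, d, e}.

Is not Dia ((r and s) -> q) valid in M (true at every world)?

Let φ = not Dia ((r and s) -> q). Evaluate φ at each world:
  a (successors {b}): φ is false.
  b (successors {a, b, d, f}): φ is false.
  c (successors {c, d, f}): φ is false.
  d (successors {b, c, d}): φ is false.
  e (successors {a, b, c, e, f}): φ is false.
  f (successors {b, c, f}): φ is false.
Detail at a (counterexample):
  At a: Dia ((r and s) -> q) is true, so not Dia ((r and s) -> q) is false.
    At a: Dia ((r and s) -> q) requires (r and s) -> q at some successor in {b}.
      (r and s) -> q holds at b, so Dia ((r and s) -> q) is true at a.

No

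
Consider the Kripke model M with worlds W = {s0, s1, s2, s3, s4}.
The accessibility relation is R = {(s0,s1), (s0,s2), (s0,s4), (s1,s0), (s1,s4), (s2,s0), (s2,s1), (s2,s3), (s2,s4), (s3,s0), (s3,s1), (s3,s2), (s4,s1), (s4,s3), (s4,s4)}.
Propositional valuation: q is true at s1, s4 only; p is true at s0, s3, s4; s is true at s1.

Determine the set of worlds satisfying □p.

s1

Let φ = □p. Evaluate φ at each world:
  s0 (successors {s1, s2, s4}): φ is false.
  s1 (successors {s0, s4}): φ is true.
  s2 (successors {s0, s1, s3, s4}): φ is false.
  s3 (successors {s0, s1, s2}): φ is false.
  s4 (successors {s1, s3, s4}): φ is false.
For instance, at s1:
  At s1: □p requires p at every successor {s0, s4}.
    At s0: p is true.
    At s4: p is true.
  So □p is true at s1.
Satisfying worlds: {s1}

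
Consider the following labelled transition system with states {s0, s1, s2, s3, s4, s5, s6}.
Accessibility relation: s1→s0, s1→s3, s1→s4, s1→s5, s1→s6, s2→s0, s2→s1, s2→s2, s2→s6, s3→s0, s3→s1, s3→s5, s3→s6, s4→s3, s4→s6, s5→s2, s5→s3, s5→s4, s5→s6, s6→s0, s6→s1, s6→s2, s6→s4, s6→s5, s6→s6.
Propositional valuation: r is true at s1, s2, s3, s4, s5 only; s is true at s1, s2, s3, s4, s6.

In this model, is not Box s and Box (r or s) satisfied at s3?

No

At s3: not Box s is true, Box (r or s) is false, so not Box s and Box (r or s) is false.
  At s3: Box s is false, so not Box s is true.
    At s3: Box s requires s at every successor {s0, s1, s5, s6}.
      s fails at s0, so Box s is false at s3.
  At s3: Box (r or s) requires r or s at every successor {s0, s1, s5, s6}.
    r or s fails at s0, so Box (r or s) is false at s3.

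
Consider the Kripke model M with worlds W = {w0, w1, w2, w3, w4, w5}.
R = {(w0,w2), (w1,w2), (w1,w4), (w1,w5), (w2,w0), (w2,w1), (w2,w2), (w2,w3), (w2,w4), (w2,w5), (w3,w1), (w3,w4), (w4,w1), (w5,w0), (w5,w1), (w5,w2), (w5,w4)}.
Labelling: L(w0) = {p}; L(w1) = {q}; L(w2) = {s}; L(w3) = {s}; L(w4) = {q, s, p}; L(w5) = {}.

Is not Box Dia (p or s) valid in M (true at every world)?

No

Let φ = not Box Dia (p or s). Evaluate φ at each world:
  w0 (successors {w2}): φ is false.
  w1 (successors {w2, w4, w5}): φ is true.
  w2 (successors {w0, w1, w2, w3, w4, w5}): φ is true.
  w3 (successors {w1, w4}): φ is true.
  w4 (successors {w1}): φ is false.
  w5 (successors {w0, w1, w2, w4}): φ is true.
Detail at w0 (counterexample):
  At w0: Box Dia (p or s) is true, so not Box Dia (p or s) is false.
    At w0: Box Dia (p or s) requires Dia (p or s) at every successor {w2}.
      At w2: Dia (p or s) is true.
    So Box Dia (p or s) is true at w0.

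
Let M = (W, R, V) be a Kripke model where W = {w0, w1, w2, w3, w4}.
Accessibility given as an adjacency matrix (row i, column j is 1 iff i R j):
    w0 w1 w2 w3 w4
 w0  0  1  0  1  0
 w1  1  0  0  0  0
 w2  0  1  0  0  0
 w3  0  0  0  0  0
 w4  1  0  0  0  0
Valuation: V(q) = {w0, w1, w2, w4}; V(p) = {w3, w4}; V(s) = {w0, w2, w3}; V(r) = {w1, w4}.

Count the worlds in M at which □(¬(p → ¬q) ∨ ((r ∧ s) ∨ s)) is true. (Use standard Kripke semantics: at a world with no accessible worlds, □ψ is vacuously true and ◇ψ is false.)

Let φ = □(¬(p → ¬q) ∨ ((r ∧ s) ∨ s)). Evaluate φ at each world:
  w0 (successors {w1, w3}): φ is false.
  w1 (successors {w0}): φ is true.
  w2 (successors {w1}): φ is false.
  w3 (successors ∅): φ is true.
  w4 (successors {w0}): φ is true.
For instance, at w4:
  At w4: □(¬(p → ¬q) ∨ ((r ∧ s) ∨ s)) requires ¬(p → ¬q) ∨ ((r ∧ s) ∨ s) at every successor {w0}.
    At w0: ¬(p → ¬q) ∨ ((r ∧ s) ∨ s) is true.
  So □(¬(p → ¬q) ∨ ((r ∧ s) ∨ s)) is true at w4.
Satisfying worlds: {w1, w3, w4}

3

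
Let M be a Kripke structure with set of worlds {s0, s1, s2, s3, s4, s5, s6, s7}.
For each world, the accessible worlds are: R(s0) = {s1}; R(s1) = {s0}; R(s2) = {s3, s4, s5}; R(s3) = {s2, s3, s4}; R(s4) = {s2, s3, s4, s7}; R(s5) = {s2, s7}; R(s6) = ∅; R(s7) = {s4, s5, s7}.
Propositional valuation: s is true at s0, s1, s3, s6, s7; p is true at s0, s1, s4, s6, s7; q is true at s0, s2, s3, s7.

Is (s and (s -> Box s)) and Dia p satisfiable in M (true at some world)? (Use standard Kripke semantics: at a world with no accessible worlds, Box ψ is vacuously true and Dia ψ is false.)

Yes

Recall that Box ψ holds at a world iff ψ holds at every accessible world, and Dia ψ holds iff ψ holds at some accessible world.
Let φ = (s and (s -> Box s)) and Dia p. Evaluate φ at each world:
  s0 (successors {s1}): φ is true.
  s1 (successors {s0}): φ is true.
  s2 (successors {s3, s4, s5}): φ is false.
  s3 (successors {s2, s3, s4}): φ is false.
  s4 (successors {s2, s3, s4, s7}): φ is false.
  s5 (successors {s2, s7}): φ is false.
  s6 (successors ∅): φ is false.
  s7 (successors {s4, s5, s7}): φ is false.
Detail at s0 (witness):
  At s0: s and (s -> Box s) is true, Dia p is true, so (s and (s -> Box s)) and Dia p is true.
    At s0: s is true, s -> Box s is true, so s and (s -> Box s) is true.
      At s0: s is true, Box s is true, so s -> Box s is true.
    At s0: Dia p requires p at some successor in {s1}.
      p holds at s1, so Dia p is true at s0.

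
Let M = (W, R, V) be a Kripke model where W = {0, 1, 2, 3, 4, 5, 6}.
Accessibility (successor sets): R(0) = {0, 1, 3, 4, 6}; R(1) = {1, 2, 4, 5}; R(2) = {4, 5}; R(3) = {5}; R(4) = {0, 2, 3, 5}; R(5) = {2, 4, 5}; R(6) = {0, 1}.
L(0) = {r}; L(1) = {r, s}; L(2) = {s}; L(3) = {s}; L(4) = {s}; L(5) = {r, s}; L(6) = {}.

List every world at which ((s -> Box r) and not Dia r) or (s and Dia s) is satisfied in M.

Let φ = ((s -> Box r) and not Dia r) or (s and Dia s). Evaluate φ at each world:
  0 (successors {0, 1, 3, 4, 6}): φ is false.
  1 (successors {1, 2, 4, 5}): φ is true.
  2 (successors {4, 5}): φ is true.
  3 (successors {5}): φ is true.
  4 (successors {0, 2, 3, 5}): φ is true.
  5 (successors {2, 4, 5}): φ is true.
  6 (successors {0, 1}): φ is false.
For instance, at 0:
  At 0: (s -> Box r) and not Dia r is false, s and Dia s is false, so ((s -> Box r) and not Dia r) or (s and Dia s) is false.
    At 0: s -> Box r is true, not Dia r is false, so (s -> Box r) and not Dia r is false.
      At 0: s is false, Box r is false, so s -> Box r is true.
      At 0: Dia r is true, so not Dia r is false.
    At 0: s is false, Dia s is true, so s and Dia s is false.
      At 0: Dia s requires s at some successor in {0, 1, 3, 4, 6}.
        s holds at 1, so Dia s is true at 0.
Satisfying worlds: {1, 2, 3, 4, 5}

1, 2, 3, 4, 5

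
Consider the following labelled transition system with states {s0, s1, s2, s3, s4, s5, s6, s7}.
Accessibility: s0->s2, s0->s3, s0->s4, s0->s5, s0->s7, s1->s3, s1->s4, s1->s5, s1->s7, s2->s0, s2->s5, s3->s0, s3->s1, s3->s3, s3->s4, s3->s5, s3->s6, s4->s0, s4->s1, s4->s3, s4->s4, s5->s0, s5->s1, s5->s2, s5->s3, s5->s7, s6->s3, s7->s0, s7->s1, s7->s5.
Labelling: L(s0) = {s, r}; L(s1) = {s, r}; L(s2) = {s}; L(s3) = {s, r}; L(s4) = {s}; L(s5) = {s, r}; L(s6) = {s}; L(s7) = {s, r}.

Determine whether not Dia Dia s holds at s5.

No

At s5: Dia Dia s is true, so not Dia Dia s is false.
  At s5: Dia Dia s requires Dia s at some successor in {s0, s1, s2, s3, s7}.
    Dia s holds at s0, so Dia Dia s is true at s5.
      At s0: Dia s requires s at some successor in {s2, s3, s4, s5, s7}.
        s holds at s2, so Dia s is true at s0.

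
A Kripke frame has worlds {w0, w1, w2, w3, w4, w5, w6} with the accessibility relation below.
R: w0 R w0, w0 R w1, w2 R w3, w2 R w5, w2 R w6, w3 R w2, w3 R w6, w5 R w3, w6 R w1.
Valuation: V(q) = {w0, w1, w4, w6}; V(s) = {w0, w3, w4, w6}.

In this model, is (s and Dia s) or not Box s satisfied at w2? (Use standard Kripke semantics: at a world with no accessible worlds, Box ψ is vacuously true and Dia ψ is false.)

At w2: s and Dia s is false, not Box s is true, so (s and Dia s) or not Box s is true.
  At w2: s is false, Dia s is true, so s and Dia s is false.
    At w2: Dia s requires s at some successor in {w3, w5, w6}.
      s holds at w3, so Dia s is true at w2.
  At w2: Box s is false, so not Box s is true.
    At w2: Box s requires s at every successor {w3, w5, w6}.
      s fails at w5, so Box s is false at w2.

Yes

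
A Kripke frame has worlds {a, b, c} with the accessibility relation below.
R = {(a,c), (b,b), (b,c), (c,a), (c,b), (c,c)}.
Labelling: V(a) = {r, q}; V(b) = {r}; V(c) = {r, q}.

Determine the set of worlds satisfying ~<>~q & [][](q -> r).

a

Let φ = ~<>~q & [][](q -> r). Evaluate φ at each world:
  a (successors {c}): φ is true.
  b (successors {b, c}): φ is false.
  c (successors {a, b, c}): φ is false.
For instance, at c:
  At c: ~<>~q is false, [][](q -> r) is true, so ~<>~q & [][](q -> r) is false.
    At c: <>~q is true, so ~<>~q is false.
      At c: <>~q requires ~q at some successor in {a, b, c}.
        ~q holds at b, so <>~q is true at c.
    At c: [][](q -> r) requires [](q -> r) at every successor {a, b, c}.
      At a: [](q -> r) is true.
      At b: [](q -> r) is true.
      At c: [](q -> r) is true.
    So [][](q -> r) is true at c.
Satisfying worlds: {a}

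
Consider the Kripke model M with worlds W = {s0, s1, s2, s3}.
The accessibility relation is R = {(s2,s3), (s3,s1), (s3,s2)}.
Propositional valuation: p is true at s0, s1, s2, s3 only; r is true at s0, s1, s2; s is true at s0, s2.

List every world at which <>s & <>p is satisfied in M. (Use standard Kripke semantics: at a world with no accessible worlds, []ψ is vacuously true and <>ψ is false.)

s3

Let φ = <>s & <>p. Evaluate φ at each world:
  s0 (successors ∅): φ is false.
  s1 (successors ∅): φ is false.
  s2 (successors {s3}): φ is false.
  s3 (successors {s1, s2}): φ is true.
For instance, at s3:
  At s3: <>s is true, <>p is true, so <>s & <>p is true.
    At s3: <>s requires s at some successor in {s1, s2}.
      s holds at s2, so <>s is true at s3.
    At s3: <>p requires p at some successor in {s1, s2}.
      p holds at s1, so <>p is true at s3.
Satisfying worlds: {s3}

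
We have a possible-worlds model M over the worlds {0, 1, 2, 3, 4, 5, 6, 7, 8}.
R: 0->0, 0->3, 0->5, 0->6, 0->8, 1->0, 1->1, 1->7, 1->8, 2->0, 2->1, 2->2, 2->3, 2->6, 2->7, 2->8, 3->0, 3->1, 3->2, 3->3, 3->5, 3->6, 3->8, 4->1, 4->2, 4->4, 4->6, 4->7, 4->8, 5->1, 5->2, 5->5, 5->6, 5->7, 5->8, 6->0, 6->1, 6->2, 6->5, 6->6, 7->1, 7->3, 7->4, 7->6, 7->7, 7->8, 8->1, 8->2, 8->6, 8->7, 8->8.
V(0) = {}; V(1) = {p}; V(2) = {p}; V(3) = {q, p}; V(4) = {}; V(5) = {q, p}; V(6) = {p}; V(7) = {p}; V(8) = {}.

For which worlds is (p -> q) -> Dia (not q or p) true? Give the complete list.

0, 1, 2, 3, 4, 5, 6, 7, 8

Let φ = (p -> q) -> Dia (not q or p). Evaluate φ at each world:
  0 (successors {0, 3, 5, 6, 8}): φ is true.
  1 (successors {0, 1, 7, 8}): φ is true.
  2 (successors {0, 1, 2, 3, 6, 7, 8}): φ is true.
  3 (successors {0, 1, 2, 3, 5, 6, 8}): φ is true.
  4 (successors {1, 2, 4, 6, 7, 8}): φ is true.
  5 (successors {1, 2, 5, 6, 7, 8}): φ is true.
  6 (successors {0, 1, 2, 5, 6}): φ is true.
  7 (successors {1, 3, 4, 6, 7, 8}): φ is true.
  8 (successors {1, 2, 6, 7, 8}): φ is true.
For instance, at 8:
  At 8: p -> q is true, Dia (not q or p) is true, so (p -> q) -> Dia (not q or p) is true.
    At 8: Dia (not q or p) requires not q or p at some successor in {1, 2, 6, 7, 8}.
      not q or p holds at 1, so Dia (not q or p) is true at 8.
Satisfying worlds: {0, 1, 2, 3, 4, 5, 6, 7, 8}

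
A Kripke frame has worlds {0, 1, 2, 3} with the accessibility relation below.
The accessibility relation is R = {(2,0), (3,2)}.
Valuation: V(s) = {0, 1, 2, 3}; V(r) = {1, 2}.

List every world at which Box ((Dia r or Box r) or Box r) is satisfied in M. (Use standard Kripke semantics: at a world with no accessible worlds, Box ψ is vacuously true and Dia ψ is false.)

0, 1, 2

Recall that Box ψ holds at a world iff ψ holds at every accessible world, and Dia ψ holds iff ψ holds at some accessible world.
Let φ = Box ((Dia r or Box r) or Box r). Evaluate φ at each world:
  0 (successors ∅): φ is true.
  1 (successors ∅): φ is true.
  2 (successors {0}): φ is true.
  3 (successors {2}): φ is false.
For instance, at 2:
  At 2: Box ((Dia r or Box r) or Box r) requires (Dia r or Box r) or Box r at every successor {0}.
      At 0: Dia r or Box r is true, Box r is true, so (Dia r or Box r) or Box r is true.
  So Box ((Dia r or Box r) or Box r) is true at 2.
Satisfying worlds: {0, 1, 2}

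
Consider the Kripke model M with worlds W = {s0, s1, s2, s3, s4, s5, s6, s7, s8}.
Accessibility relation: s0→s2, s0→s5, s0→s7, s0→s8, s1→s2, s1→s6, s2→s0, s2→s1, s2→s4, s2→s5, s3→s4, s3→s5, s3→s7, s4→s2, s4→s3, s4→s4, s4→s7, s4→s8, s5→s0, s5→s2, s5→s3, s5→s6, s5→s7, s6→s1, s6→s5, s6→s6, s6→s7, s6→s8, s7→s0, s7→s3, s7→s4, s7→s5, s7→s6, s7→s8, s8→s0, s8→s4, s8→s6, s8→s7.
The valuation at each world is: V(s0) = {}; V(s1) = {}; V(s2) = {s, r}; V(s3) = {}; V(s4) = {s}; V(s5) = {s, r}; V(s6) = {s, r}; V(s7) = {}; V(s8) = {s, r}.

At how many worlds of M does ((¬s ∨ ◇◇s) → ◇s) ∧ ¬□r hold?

8

Let φ = ((¬s ∨ ◇◇s) → ◇s) ∧ ¬□r. Evaluate φ at each world:
  s0 (successors {s2, s5, s7, s8}): φ is true.
  s1 (successors {s2, s6}): φ is false.
  s2 (successors {s0, s1, s4, s5}): φ is true.
  s3 (successors {s4, s5, s7}): φ is true.
  s4 (successors {s2, s3, s4, s7, s8}): φ is true.
  s5 (successors {s0, s2, s3, s6, s7}): φ is true.
  s6 (successors {s1, s5, s6, s7, s8}): φ is true.
  s7 (successors {s0, s3, s4, s5, s6, s8}): φ is true.
  s8 (successors {s0, s4, s6, s7}): φ is true.
For instance, at s8:
  At s8: (¬s ∨ ◇◇s) → ◇s is true, ¬□r is true, so ((¬s ∨ ◇◇s) → ◇s) ∧ ¬□r is true.
    At s8: ¬s ∨ ◇◇s is true, ◇s is true, so (¬s ∨ ◇◇s) → ◇s is true.
      At s8: ¬s is false, ◇◇s is true, so ¬s ∨ ◇◇s is true.
      At s8: ◇s requires s at some successor in {s0, s4, s6, s7}.
        s holds at s4, so ◇s is true at s8.
    At s8: □r is false, so ¬□r is true.
      At s8: □r requires r at every successor {s0, s4, s6, s7}.
        r fails at s0, so □r is false at s8.
Satisfying worlds: {s0, s2, s3, s4, s5, s6, s7, s8}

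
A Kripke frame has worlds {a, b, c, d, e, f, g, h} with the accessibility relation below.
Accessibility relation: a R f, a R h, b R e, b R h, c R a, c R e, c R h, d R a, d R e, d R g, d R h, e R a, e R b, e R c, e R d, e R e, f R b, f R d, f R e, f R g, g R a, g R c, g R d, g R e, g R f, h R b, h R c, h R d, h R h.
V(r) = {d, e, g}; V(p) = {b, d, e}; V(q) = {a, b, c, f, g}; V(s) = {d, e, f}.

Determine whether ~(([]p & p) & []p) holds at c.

Yes

At c: ([]p & p) & []p is false, so ~(([]p & p) & []p) is true.
  At c: []p & p is false, []p is false, so ([]p & p) & []p is false.
    At c: []p is false, p is false, so []p & p is false.
      At c: []p requires p at every successor {a, e, h}.
        p fails at a, so []p is false at c.
    At c: []p requires p at every successor {a, e, h}.
      p fails at a, so []p is false at c.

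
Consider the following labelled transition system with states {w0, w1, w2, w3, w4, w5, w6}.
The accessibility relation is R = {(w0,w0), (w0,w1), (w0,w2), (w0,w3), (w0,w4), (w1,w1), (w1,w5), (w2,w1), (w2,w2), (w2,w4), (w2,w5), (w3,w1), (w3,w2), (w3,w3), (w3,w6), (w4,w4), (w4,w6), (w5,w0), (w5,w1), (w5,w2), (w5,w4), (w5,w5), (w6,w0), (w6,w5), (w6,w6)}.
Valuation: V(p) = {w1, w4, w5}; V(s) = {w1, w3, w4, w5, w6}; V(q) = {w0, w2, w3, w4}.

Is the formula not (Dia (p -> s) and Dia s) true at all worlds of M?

Recall that Dia ψ holds at a world iff ψ holds at some accessible world.
Let φ = not (Dia (p -> s) and Dia s). Evaluate φ at each world:
  w0 (successors {w0, w1, w2, w3, w4}): φ is false.
  w1 (successors {w1, w5}): φ is false.
  w2 (successors {w1, w2, w4, w5}): φ is false.
  w3 (successors {w1, w2, w3, w6}): φ is false.
  w4 (successors {w4, w6}): φ is false.
  w5 (successors {w0, w1, w2, w4, w5}): φ is false.
  w6 (successors {w0, w5, w6}): φ is false.
Detail at w0 (counterexample):
  At w0: Dia (p -> s) and Dia s is true, so not (Dia (p -> s) and Dia s) is false.
    At w0: Dia (p -> s) is true, Dia s is true, so Dia (p -> s) and Dia s is true.
      At w0: Dia (p -> s) requires p -> s at some successor in {w0, w1, w2, w3, w4}.
        p -> s holds at w0, so Dia (p -> s) is true at w0.
      At w0: Dia s requires s at some successor in {w0, w1, w2, w3, w4}.
        s holds at w1, so Dia s is true at w0.

No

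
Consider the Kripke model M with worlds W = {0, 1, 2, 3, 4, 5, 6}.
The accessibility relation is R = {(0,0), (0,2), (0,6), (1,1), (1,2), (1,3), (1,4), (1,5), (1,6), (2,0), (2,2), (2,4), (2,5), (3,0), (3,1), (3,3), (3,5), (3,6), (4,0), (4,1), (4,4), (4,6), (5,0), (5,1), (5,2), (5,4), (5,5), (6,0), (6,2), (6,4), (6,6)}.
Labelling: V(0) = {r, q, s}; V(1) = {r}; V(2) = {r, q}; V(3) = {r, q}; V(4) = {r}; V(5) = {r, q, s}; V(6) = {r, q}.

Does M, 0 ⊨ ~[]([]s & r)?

Recall that []ψ holds at a world iff ψ holds at every accessible world, and <>ψ holds iff ψ holds at some accessible world.
At 0: []([]s & r) is false, so ~[]([]s & r) is true.
  At 0: []([]s & r) requires []s & r at every successor {0, 2, 6}.
    []s & r fails at 0, so []([]s & r) is false at 0.
      At 0: []s is false, r is true, so []s & r is false.

Yes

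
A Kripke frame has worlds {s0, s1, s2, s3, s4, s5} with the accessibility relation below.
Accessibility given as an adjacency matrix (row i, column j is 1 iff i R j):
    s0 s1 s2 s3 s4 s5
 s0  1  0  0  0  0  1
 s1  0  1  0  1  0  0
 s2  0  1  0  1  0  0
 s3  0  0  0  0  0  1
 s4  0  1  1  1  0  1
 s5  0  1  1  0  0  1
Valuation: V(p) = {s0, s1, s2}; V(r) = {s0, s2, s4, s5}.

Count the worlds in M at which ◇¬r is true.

Let φ = ◇¬r. Evaluate φ at each world:
  s0 (successors {s0, s5}): φ is false.
  s1 (successors {s1, s3}): φ is true.
  s2 (successors {s1, s3}): φ is true.
  s3 (successors {s5}): φ is false.
  s4 (successors {s1, s2, s3, s5}): φ is true.
  s5 (successors {s1, s2, s5}): φ is true.
For instance, at s1:
  At s1: ◇¬r requires ¬r at some successor in {s1, s3}.
    ¬r holds at s1, so ◇¬r is true at s1.
Satisfying worlds: {s1, s2, s4, s5}

4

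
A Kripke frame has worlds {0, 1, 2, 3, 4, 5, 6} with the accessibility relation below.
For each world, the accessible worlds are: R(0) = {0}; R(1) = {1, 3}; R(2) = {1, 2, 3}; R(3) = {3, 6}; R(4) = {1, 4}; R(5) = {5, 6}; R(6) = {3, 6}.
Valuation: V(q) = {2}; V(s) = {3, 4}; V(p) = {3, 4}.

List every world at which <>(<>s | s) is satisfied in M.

Recall that <>ψ holds at a world iff ψ holds at some accessible world.
Let φ = <>(<>s | s). Evaluate φ at each world:
  0 (successors {0}): φ is false.
  1 (successors {1, 3}): φ is true.
  2 (successors {1, 2, 3}): φ is true.
  3 (successors {3, 6}): φ is true.
  4 (successors {1, 4}): φ is true.
  5 (successors {5, 6}): φ is true.
  6 (successors {3, 6}): φ is true.
For instance, at 3:
  At 3: <>(<>s | s) requires <>s | s at some successor in {3, 6}.
    <>s | s holds at 3, so <>(<>s | s) is true at 3.
      At 3: <>s is true, s is true, so <>s | s is true.
Satisfying worlds: {1, 2, 3, 4, 5, 6}

1, 2, 3, 4, 5, 6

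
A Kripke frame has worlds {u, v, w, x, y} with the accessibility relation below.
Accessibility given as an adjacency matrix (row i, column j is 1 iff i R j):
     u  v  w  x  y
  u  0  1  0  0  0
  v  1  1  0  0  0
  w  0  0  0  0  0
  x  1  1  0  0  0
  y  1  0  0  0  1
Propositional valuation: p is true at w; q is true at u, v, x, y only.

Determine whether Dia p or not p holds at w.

Recall that Dia ψ holds at a world iff ψ holds at some accessible world.
At w: Dia p is false, not p is false, so Dia p or not p is false.
  At w: no accessible worlds, so Dia p is false.

No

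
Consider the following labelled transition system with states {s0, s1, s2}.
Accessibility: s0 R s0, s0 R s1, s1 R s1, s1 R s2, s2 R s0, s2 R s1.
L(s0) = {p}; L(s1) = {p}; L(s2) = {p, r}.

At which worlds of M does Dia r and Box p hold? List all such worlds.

Let φ = Dia r and Box p. Evaluate φ at each world:
  s0 (successors {s0, s1}): φ is false.
  s1 (successors {s1, s2}): φ is true.
  s2 (successors {s0, s1}): φ is false.
For instance, at s0:
  At s0: Dia r is false, Box p is true, so Dia r and Box p is false.
    At s0: Dia r requires r at some successor in {s0, s1}.
      At s0: r is false.
      At s1: r is false.
    So Dia r is false at s0.
    At s0: Box p requires p at every successor {s0, s1}.
      At s0: p is true.
      At s1: p is true.
    So Box p is true at s0.
Satisfying worlds: {s1}

s1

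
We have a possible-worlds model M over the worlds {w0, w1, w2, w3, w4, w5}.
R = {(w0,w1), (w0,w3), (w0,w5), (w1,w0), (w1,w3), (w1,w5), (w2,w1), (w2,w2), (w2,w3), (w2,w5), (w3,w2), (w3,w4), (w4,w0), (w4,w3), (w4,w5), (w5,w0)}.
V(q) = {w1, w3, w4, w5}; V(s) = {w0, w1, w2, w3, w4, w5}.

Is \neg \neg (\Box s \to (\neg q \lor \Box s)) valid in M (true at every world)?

Let φ = \neg \neg (\Box s \to (\neg q \lor \Box s)). Evaluate φ at each world:
  w0 (successors {w1, w3, w5}): φ is true.
  w1 (successors {w0, w3, w5}): φ is true.
  w2 (successors {w1, w2, w3, w5}): φ is true.
  w3 (successors {w2, w4}): φ is true.
  w4 (successors {w0, w3, w5}): φ is true.
  w5 (successors {w0}): φ is true.
For instance, at w5:
  At w5: \neg (\Box s \to (\neg q \lor \Box s)) is false, so \neg \neg (\Box s \to (\neg q \lor \Box s)) is true.
    At w5: \Box s \to (\neg q \lor \Box s) is true, so \neg (\Box s \to (\neg q \lor \Box s)) is false.
      At w5: \Box s is true, \neg q \lor \Box s is true, so \Box s \to (\neg q \lor \Box s) is true.

Yes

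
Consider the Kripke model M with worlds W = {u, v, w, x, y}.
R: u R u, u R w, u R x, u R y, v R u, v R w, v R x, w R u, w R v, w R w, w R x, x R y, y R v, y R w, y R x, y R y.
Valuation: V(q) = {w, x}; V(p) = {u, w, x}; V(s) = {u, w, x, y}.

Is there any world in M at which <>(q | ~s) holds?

Yes

Let φ = <>(q | ~s). Evaluate φ at each world:
  u (successors {u, w, x, y}): φ is true.
  v (successors {u, w, x}): φ is true.
  w (successors {u, v, w, x}): φ is true.
  x (successors {y}): φ is false.
  y (successors {v, w, x, y}): φ is true.
Detail at u (witness):
  At u: <>(q | ~s) requires q | ~s at some successor in {u, w, x, y}.
    q | ~s holds at w, so <>(q | ~s) is true at u.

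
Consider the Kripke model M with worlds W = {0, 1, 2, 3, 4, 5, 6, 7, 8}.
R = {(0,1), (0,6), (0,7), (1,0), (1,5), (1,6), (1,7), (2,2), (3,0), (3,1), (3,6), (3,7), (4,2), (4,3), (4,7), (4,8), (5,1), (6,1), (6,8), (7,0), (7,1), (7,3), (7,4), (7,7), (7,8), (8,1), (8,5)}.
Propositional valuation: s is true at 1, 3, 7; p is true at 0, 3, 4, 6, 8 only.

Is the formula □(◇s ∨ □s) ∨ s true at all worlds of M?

No

Let φ = □(◇s ∨ □s) ∨ s. Evaluate φ at each world:
  0 (successors {1, 6, 7}): φ is true.
  1 (successors {0, 5, 6, 7}): φ is true.
  2 (successors {2}): φ is false.
  3 (successors {0, 1, 6, 7}): φ is true.
  4 (successors {2, 3, 7, 8}): φ is false.
  5 (successors {1}): φ is true.
  6 (successors {1, 8}): φ is true.
  7 (successors {0, 1, 3, 4, 7, 8}): φ is true.
  8 (successors {1, 5}): φ is true.
Detail at 2 (counterexample):
  At 2: □(◇s ∨ □s) is false, s is false, so □(◇s ∨ □s) ∨ s is false.
    At 2: □(◇s ∨ □s) requires ◇s ∨ □s at every successor {2}.
      ◇s ∨ □s fails at 2, so □(◇s ∨ □s) is false at 2.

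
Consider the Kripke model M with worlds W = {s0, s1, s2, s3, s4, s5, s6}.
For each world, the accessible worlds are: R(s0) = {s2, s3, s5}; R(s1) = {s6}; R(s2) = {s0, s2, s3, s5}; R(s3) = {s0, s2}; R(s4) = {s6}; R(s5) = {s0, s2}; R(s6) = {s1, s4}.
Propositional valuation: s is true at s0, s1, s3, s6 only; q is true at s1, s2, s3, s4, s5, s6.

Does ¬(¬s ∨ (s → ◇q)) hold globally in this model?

Let φ = ¬(¬s ∨ (s → ◇q)). Evaluate φ at each world:
  s0 (successors {s2, s3, s5}): φ is false.
  s1 (successors {s6}): φ is false.
  s2 (successors {s0, s2, s3, s5}): φ is false.
  s3 (successors {s0, s2}): φ is false.
  s4 (successors {s6}): φ is false.
  s5 (successors {s0, s2}): φ is false.
  s6 (successors {s1, s4}): φ is false.
Detail at s0 (counterexample):
  At s0: ¬s ∨ (s → ◇q) is true, so ¬(¬s ∨ (s → ◇q)) is false.
    At s0: ¬s is false, s → ◇q is true, so ¬s ∨ (s → ◇q) is true.
      At s0: s is true, ◇q is true, so s → ◇q is true.

No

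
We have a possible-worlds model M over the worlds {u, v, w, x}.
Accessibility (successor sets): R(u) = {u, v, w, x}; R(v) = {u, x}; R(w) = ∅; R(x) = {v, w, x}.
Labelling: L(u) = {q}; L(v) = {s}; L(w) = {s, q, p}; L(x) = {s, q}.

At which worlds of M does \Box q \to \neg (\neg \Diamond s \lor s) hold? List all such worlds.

Let φ = \Box q \to \neg (\neg \Diamond s \lor s). Evaluate φ at each world:
  u (successors {u, v, w, x}): φ is true.
  v (successors {u, x}): φ is false.
  w (successors ∅): φ is false.
  x (successors {v, w, x}): φ is true.
For instance, at u:
  At u: \Box q is false, \neg (\neg \Diamond s \lor s) is true, so \Box q \to \neg (\neg \Diamond s \lor s) is true.
    At u: \Box q requires q at every successor {u, v, w, x}.
      q fails at v, so \Box q is false at u.
    At u: \neg \Diamond s \lor s is false, so \neg (\neg \Diamond s \lor s) is true.
      At u: \neg \Diamond s is false, s is false, so \neg \Diamond s \lor s is false.
Satisfying worlds: {u, x}

u, x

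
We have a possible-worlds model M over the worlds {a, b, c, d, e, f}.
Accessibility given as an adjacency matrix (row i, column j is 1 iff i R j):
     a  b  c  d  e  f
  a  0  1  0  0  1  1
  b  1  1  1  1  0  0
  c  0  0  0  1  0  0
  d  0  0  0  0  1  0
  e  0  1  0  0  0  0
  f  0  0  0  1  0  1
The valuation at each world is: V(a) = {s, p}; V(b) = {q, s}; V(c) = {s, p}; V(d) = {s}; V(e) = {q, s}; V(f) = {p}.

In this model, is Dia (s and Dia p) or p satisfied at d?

No

At d: Dia (s and Dia p) is false, p is false, so Dia (s and Dia p) or p is false.
  At d: Dia (s and Dia p) requires s and Dia p at some successor in {e}.
    At e: s and Dia p is false.
  So Dia (s and Dia p) is false at d.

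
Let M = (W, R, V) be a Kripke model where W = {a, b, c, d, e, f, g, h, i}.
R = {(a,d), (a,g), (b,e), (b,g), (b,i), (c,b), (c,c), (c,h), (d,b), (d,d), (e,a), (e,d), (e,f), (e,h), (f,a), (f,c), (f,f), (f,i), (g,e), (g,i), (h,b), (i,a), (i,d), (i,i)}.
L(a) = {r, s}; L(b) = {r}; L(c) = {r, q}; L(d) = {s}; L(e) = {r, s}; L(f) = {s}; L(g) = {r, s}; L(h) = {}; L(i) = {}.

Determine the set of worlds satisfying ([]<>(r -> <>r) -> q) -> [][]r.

Let φ = ([]<>(r -> <>r) -> q) -> [][]r. Evaluate φ at each world:
  a (successors {d, g}): φ is true.
  b (successors {e, g, i}): φ is true.
  c (successors {b, c, h}): φ is false.
  d (successors {b, d}): φ is true.
  e (successors {a, d, f, h}): φ is true.
  f (successors {a, c, f, i}): φ is true.
  g (successors {e, i}): φ is true.
  h (successors {b}): φ is true.
  i (successors {a, d, i}): φ is true.
For instance, at g:
  At g: []<>(r -> <>r) -> q is false, [][]r is false, so ([]<>(r -> <>r) -> q) -> [][]r is true.
    At g: []<>(r -> <>r) is true, q is false, so []<>(r -> <>r) -> q is false.
      At g: []<>(r -> <>r) requires <>(r -> <>r) at every successor {e, i}.
        At e: <>(r -> <>r) is true.
        At i: <>(r -> <>r) is true.
      So []<>(r -> <>r) is true at g.
    At g: [][]r requires []r at every successor {e, i}.
      []r fails at e, so [][]r is false at g.
Satisfying worlds: {a, b, d, e, f, g, h, i}

a, b, d, e, f, g, h, i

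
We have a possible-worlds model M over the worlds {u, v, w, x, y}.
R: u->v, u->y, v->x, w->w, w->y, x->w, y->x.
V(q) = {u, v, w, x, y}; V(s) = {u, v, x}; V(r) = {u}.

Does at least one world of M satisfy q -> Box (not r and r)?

No

Let φ = q -> Box (not r and r). Evaluate φ at each world:
  u (successors {v, y}): φ is false.
  v (successors {x}): φ is false.
  w (successors {w, y}): φ is false.
  x (successors {w}): φ is false.
  y (successors {x}): φ is false.
For instance, at u:
  At u: q is true, Box (not r and r) is false, so q -> Box (not r and r) is false.
    At u: Box (not r and r) requires not r and r at every successor {v, y}.
      not r and r fails at v, so Box (not r and r) is false at u.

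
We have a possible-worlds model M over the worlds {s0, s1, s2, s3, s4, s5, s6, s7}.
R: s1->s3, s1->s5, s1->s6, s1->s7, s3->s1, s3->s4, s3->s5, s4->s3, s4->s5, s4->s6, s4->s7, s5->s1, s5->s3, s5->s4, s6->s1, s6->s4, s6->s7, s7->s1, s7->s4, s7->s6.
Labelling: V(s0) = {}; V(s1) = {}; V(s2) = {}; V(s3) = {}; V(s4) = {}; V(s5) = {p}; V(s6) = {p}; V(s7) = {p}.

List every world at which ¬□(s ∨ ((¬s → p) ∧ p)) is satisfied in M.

Let φ = ¬□(s ∨ ((¬s → p) ∧ p)). Evaluate φ at each world:
  s0 (successors ∅): φ is false.
  s1 (successors {s3, s5, s6, s7}): φ is true.
  s2 (successors ∅): φ is false.
  s3 (successors {s1, s4, s5}): φ is true.
  s4 (successors {s3, s5, s6, s7}): φ is true.
  s5 (successors {s1, s3, s4}): φ is true.
  s6 (successors {s1, s4, s7}): φ is true.
  s7 (successors {s1, s4, s6}): φ is true.
For instance, at s7:
  At s7: □(s ∨ ((¬s → p) ∧ p)) is false, so ¬□(s ∨ ((¬s → p) ∧ p)) is true.
    At s7: □(s ∨ ((¬s → p) ∧ p)) requires s ∨ ((¬s → p) ∧ p) at every successor {s1, s4, s6}.
      s ∨ ((¬s → p) ∧ p) fails at s1, so □(s ∨ ((¬s → p) ∧ p)) is false at s7.
Satisfying worlds: {s1, s3, s4, s5, s6, s7}

s1, s3, s4, s5, s6, s7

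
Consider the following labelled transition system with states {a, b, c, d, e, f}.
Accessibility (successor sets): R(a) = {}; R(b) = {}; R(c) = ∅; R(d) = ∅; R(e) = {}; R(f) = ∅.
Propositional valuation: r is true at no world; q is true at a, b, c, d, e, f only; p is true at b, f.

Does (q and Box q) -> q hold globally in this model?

Yes

Recall that Box ψ holds at a world iff ψ holds at every accessible world, and Dia ψ holds iff ψ holds at some accessible world.
Let φ = (q and Box q) -> q. Evaluate φ at each world:
  a (successors ∅): φ is true.
  b (successors ∅): φ is true.
  c (successors ∅): φ is true.
  d (successors ∅): φ is true.
  e (successors ∅): φ is true.
  f (successors ∅): φ is true.
For instance, at d:
  At d: q and Box q is true, q is true, so (q and Box q) -> q is true.
    At d: q is true, Box q is true, so q and Box q is true.
      At d: no accessible worlds, so Box q holds vacuously.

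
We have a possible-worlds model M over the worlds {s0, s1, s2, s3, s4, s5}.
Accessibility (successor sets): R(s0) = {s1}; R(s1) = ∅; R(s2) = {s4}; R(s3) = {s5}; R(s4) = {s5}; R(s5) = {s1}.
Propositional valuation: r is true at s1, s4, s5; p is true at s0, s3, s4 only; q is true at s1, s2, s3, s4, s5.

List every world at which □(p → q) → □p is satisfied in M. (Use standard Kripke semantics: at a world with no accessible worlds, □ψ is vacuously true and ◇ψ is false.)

Let φ = □(p → q) → □p. Evaluate φ at each world:
  s0 (successors {s1}): φ is false.
  s1 (successors ∅): φ is true.
  s2 (successors {s4}): φ is true.
  s3 (successors {s5}): φ is false.
  s4 (successors {s5}): φ is false.
  s5 (successors {s1}): φ is false.
For instance, at s3:
  At s3: □(p → q) is true, □p is false, so □(p → q) → □p is false.
    At s3: □(p → q) requires p → q at every successor {s5}.
      At s5: p → q is true.
    So □(p → q) is true at s3.
    At s3: □p requires p at every successor {s5}.
      p fails at s5, so □p is false at s3.
Satisfying worlds: {s1, s2}

s1, s2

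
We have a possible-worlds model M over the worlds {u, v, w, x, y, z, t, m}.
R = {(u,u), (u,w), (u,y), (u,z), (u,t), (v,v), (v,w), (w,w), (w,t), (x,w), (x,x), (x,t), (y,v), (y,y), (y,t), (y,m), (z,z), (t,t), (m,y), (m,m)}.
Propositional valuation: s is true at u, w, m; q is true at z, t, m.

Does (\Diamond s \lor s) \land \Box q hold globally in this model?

Let φ = (\Diamond s \lor s) \land \Box q. Evaluate φ at each world:
  u (successors {u, w, y, z, t}): φ is false.
  v (successors {v, w}): φ is false.
  w (successors {w, t}): φ is false.
  x (successors {w, x, t}): φ is false.
  y (successors {v, y, t, m}): φ is false.
  z (successors {z}): φ is false.
  t (successors {t}): φ is false.
  m (successors {y, m}): φ is false.
Detail at u (counterexample):
  At u: \Diamond s \lor s is true, \Box q is false, so (\Diamond s \lor s) \land \Box q is false.
    At u: \Diamond s is true, s is true, so \Diamond s \lor s is true.
      At u: \Diamond s requires s at some successor in {u, w, y, z, t}.
        s holds at u, so \Diamond s is true at u.
    At u: \Box q requires q at every successor {u, w, y, z, t}.
      q fails at u, so \Box q is false at u.

No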